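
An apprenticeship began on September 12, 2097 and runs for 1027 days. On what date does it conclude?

Advancing 1027 days from September 12, 2097.
September has 30 days, so 30 − 12 = 18 days remain after September 12, 2097; 1027 − 18 = 1009 left.
October 2097 has 31 days: 1009 − 31 = 978 left.
November 2097 has 30 days: 978 − 30 = 948 left.
December 2097 has 31 days: 948 − 31 = 917 left.
January 2098 has 31 days: 917 − 31 = 886 left.
February 2098 has 28 days (2098 is not a leap year): 886 − 28 = 858 left.
March 2098 has 31 days: 858 − 31 = 827 left.
April 2098 has 30 days: 827 − 30 = 797 left.
May 2098 has 31 days: 797 − 31 = 766 left.
June 2098 has 30 days: 766 − 30 = 736 left.
July 2098 has 31 days: 736 − 31 = 705 left.
August 2098 has 31 days: 705 − 31 = 674 left.
September 2098 has 30 days: 674 − 30 = 644 left.
October 2098 has 31 days: 644 − 31 = 613 left.
November 2098 has 30 days: 613 − 30 = 583 left.
December 2098 has 31 days: 583 − 31 = 552 left.
January 2099 has 31 days: 552 − 31 = 521 left.
February 2099 has 28 days (2099 is not a leap year): 521 − 28 = 493 left.
March 2099 has 31 days: 493 − 31 = 462 left.
April 2099 has 30 days: 462 − 30 = 432 left.
May 2099 has 31 days: 432 − 31 = 401 left.
June 2099 has 30 days: 401 − 30 = 371 left.
July 2099 has 31 days: 371 − 31 = 340 left.
August 2099 has 31 days: 340 − 31 = 309 left.
September 2099 has 30 days: 309 − 30 = 279 left.
October 2099 has 31 days: 279 − 31 = 248 left.
November 2099 has 30 days: 248 − 30 = 218 left.
December 2099 has 31 days: 218 − 31 = 187 left.
January 2100 has 31 days: 187 − 31 = 156 left.
February 2100 has 28 days (2100 is not a leap year (divisible by 100 but not 400)): 156 − 28 = 128 left.
March 2100 has 31 days: 128 − 31 = 97 left.
April 2100 has 30 days: 97 − 30 = 67 left.
May 2100 has 31 days: 67 − 31 = 36 left.
June 2100 has 30 days: 36 − 30 = 6 left.
6 days into July 2100 → July 6, 2100.

July 6, 2100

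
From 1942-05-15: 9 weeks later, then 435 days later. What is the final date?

September 25, 1943

Adding 9 weeks (= 63 days) from May 15, 1942:
May has 31 days, so 31 − 15 = 16 days remain after May 15, 1942; 63 − 16 = 47 left.
June 1942 has 30 days: 47 − 30 = 17 left.
17 days into July 1942 → July 17, 1942.
Counting forward 435 days from July 17, 1942:
July has 31 days, so 31 − 17 = 14 days remain after July 17, 1942; 435 − 14 = 421 left.
August 1942 has 31 days: 421 − 31 = 390 left.
September 1942 has 30 days: 390 − 30 = 360 left.
October 1942 has 31 days: 360 − 31 = 329 left.
November 1942 has 30 days: 329 − 30 = 299 left.
December 1942 has 31 days: 299 − 31 = 268 left.
January 1943 has 31 days: 268 − 31 = 237 left.
February 1943 has 28 days (1943 is not a leap year): 237 − 28 = 209 left.
March 1943 has 31 days: 209 − 31 = 178 left.
April 1943 has 30 days: 178 − 30 = 148 left.
May 1943 has 31 days: 148 − 31 = 117 left.
June 1943 has 30 days: 117 − 30 = 87 left.
July 1943 has 31 days: 87 − 31 = 56 left.
August 1943 has 31 days: 56 − 31 = 25 left.
25 days into September 1943 → September 25, 1943.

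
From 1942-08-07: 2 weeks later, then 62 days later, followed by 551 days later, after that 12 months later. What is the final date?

April 25, 1945

Advancing 2 weeks (= 14 days) from August 7, 1942:
August has 31 days; 7 + 14 = 21, still in August.
Adding 62 days from August 21, 1942:
August has 31 days, so 31 − 21 = 10 days remain after August 21, 1942; 62 − 10 = 52 left.
September 1942 has 30 days: 52 − 30 = 22 left.
22 days into October 1942 → October 22, 1942.
Adding 551 days from October 22, 1942:
October has 31 days, so 31 − 22 = 9 days remain after October 22, 1942; 551 − 9 = 542 left.
November 1942 has 30 days: 542 − 30 = 512 left.
December 1942 has 31 days: 512 − 31 = 481 left.
January 1943 has 31 days: 481 − 31 = 450 left.
February 1943 has 28 days (1943 is not a leap year): 450 − 28 = 422 left.
March 1943 has 31 days: 422 − 31 = 391 left.
April 1943 has 30 days: 391 − 30 = 361 left.
May 1943 has 31 days: 361 − 31 = 330 left.
June 1943 has 30 days: 330 − 30 = 300 left.
July 1943 has 31 days: 300 − 31 = 269 left.
August 1943 has 31 days: 269 − 31 = 238 left.
September 1943 has 30 days: 238 − 30 = 208 left.
October 1943 has 31 days: 208 − 31 = 177 left.
November 1943 has 30 days: 177 − 30 = 147 left.
December 1943 has 31 days: 147 − 31 = 116 left.
January 1944 has 31 days: 116 − 31 = 85 left.
February 1944 has 29 days (1944 is a leap year): 85 − 29 = 56 left.
March 1944 has 31 days: 56 − 31 = 25 left.
25 days into April 1944 → April 25, 1944.
Advancing 12 months from April 25, 1944:
month 4 + 12 = 16, which is month 4 of year 1945 → April 1945.
Day 25 is valid in April, giving April 25, 1945.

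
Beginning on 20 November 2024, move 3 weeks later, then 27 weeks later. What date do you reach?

Counting forward 3 weeks (= 21 days) from November 20, 2024:
November has 30 days, so 30 − 20 = 10 days remain after November 20, 2024; 21 − 10 = 11 left.
11 days into December 2024 → December 11, 2024.
Advancing 27 weeks (= 189 days) from December 11, 2024:
December has 31 days, so 31 − 11 = 20 days remain after December 11, 2024; 189 − 20 = 169 left.
January 2025 has 31 days: 169 − 31 = 138 left.
February 2025 has 28 days (2025 is not a leap year): 138 − 28 = 110 left.
March 2025 has 31 days: 110 − 31 = 79 left.
April 2025 has 30 days: 79 − 30 = 49 left.
May 2025 has 31 days: 49 − 31 = 18 left.
18 days into June 2025 → June 18, 2025.

June 18, 2025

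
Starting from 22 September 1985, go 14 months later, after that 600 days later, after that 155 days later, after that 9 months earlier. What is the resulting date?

March 16, 1988

Adding 14 months from September 22, 1985:
month 9 + 14 = 23, which is month 11 of year 1986 → November 1986.
Day 22 is valid in November, giving November 22, 1986.
Counting forward 600 days from November 22, 1986:
November has 30 days, so 30 − 22 = 8 days remain after November 22, 1986; 600 − 8 = 592 left.
December 1986 has 31 days: 592 − 31 = 561 left.
January 1987 has 31 days: 561 − 31 = 530 left.
February 1987 has 28 days (1987 is not a leap year): 530 − 28 = 502 left.
March 1987 has 31 days: 502 − 31 = 471 left.
April 1987 has 30 days: 471 − 30 = 441 left.
May 1987 has 31 days: 441 − 31 = 410 left.
June 1987 has 30 days: 410 − 30 = 380 left.
July 1987 has 31 days: 380 − 31 = 349 left.
August 1987 has 31 days: 349 − 31 = 318 left.
September 1987 has 30 days: 318 − 30 = 288 left.
October 1987 has 31 days: 288 − 31 = 257 left.
November 1987 has 30 days: 257 − 30 = 227 left.
December 1987 has 31 days: 227 − 31 = 196 left.
January 1988 has 31 days: 196 − 31 = 165 left.
February 1988 has 29 days (1988 is a leap year): 165 − 29 = 136 left.
March 1988 has 31 days: 136 − 31 = 105 left.
April 1988 has 30 days: 105 − 30 = 75 left.
May 1988 has 31 days: 75 − 31 = 44 left.
June 1988 has 30 days: 44 − 30 = 14 left.
14 days into July 1988 → July 14, 1988.
Counting forward 155 days from July 14, 1988:
July has 31 days, so 31 − 14 = 17 days remain after July 14, 1988; 155 − 17 = 138 left.
August 1988 has 31 days: 138 − 31 = 107 left.
September 1988 has 30 days: 107 − 30 = 77 left.
October 1988 has 31 days: 77 − 31 = 46 left.
November 1988 has 30 days: 46 − 30 = 16 left.
16 days into December 1988 → December 16, 1988.
Subtracting 9 months from December 16, 1988:
month 12 − 9 = 3 → March 1988.
Day 16 is valid in March, giving March 16, 1988.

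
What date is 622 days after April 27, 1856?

January 9, 1858

Advancing 622 days from April 27, 1856.
April has 30 days, so 30 − 27 = 3 days remain after April 27, 1856; 622 − 3 = 619 left.
May 1856 has 31 days: 619 − 31 = 588 left.
June 1856 has 30 days: 588 − 30 = 558 left.
July 1856 has 31 days: 558 − 31 = 527 left.
August 1856 has 31 days: 527 − 31 = 496 left.
September 1856 has 30 days: 496 − 30 = 466 left.
October 1856 has 31 days: 466 − 31 = 435 left.
November 1856 has 30 days: 435 − 30 = 405 left.
December 1856 has 31 days: 405 − 31 = 374 left.
January 1857 has 31 days: 374 − 31 = 343 left.
February 1857 has 28 days (1857 is not a leap year): 343 − 28 = 315 left.
March 1857 has 31 days: 315 − 31 = 284 left.
April 1857 has 30 days: 284 − 30 = 254 left.
May 1857 has 31 days: 254 − 31 = 223 left.
June 1857 has 30 days: 223 − 30 = 193 left.
July 1857 has 31 days: 193 − 31 = 162 left.
August 1857 has 31 days: 162 − 31 = 131 left.
September 1857 has 30 days: 131 − 30 = 101 left.
October 1857 has 31 days: 101 − 31 = 70 left.
November 1857 has 30 days: 70 − 30 = 40 left.
December 1857 has 31 days: 40 − 31 = 9 left.
9 days into January 1858 → January 9, 1858.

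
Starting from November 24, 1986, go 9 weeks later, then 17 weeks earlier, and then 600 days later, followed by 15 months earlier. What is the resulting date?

February 21, 1987

Adding 9 weeks (= 63 days) from November 24, 1986:
November has 30 days, so 30 − 24 = 6 days remain after November 24, 1986; 63 − 6 = 57 left.
December 1986 has 31 days: 57 − 31 = 26 left.
26 days into January 1987 → January 26, 1987.
Subtracting 17 weeks (= 119 days) from January 26, 1987:
Going back 26 days from January 26, 1987 reaches the end of the previous month; 119 − 26 = 93 left.
December 1986 has 31 days: 93 − 31 = 62 left.
November 1986 has 30 days: 62 − 30 = 32 left.
October 1986 has 31 days: 32 − 31 = 1 left.
September 1986 has 30 days; 30 − 1 = 29 → September 29, 1986.
Counting forward 600 days from September 29, 1986:
September has 30 days, so 30 − 29 = 1 day remains after September 29, 1986; 600 − 1 = 599 left.
October 1986 has 31 days: 599 − 31 = 568 left.
November 1986 has 30 days: 568 − 30 = 538 left.
December 1986 has 31 days: 538 − 31 = 507 left.
January 1987 has 31 days: 507 − 31 = 476 left.
February 1987 has 28 days (1987 is not a leap year): 476 − 28 = 448 left.
March 1987 has 31 days: 448 − 31 = 417 left.
April 1987 has 30 days: 417 − 30 = 387 left.
May 1987 has 31 days: 387 − 31 = 356 left.
June 1987 has 30 days: 356 − 30 = 326 left.
July 1987 has 31 days: 326 − 31 = 295 left.
August 1987 has 31 days: 295 − 31 = 264 left.
September 1987 has 30 days: 264 − 30 = 234 left.
October 1987 has 31 days: 234 − 31 = 203 left.
November 1987 has 30 days: 203 − 30 = 173 left.
December 1987 has 31 days: 173 − 31 = 142 left.
January 1988 has 31 days: 142 − 31 = 111 left.
February 1988 has 29 days (1988 is a leap year): 111 − 29 = 82 left.
March 1988 has 31 days: 82 − 31 = 51 left.
April 1988 has 30 days: 51 − 30 = 21 left.
21 days into May 1988 → May 21, 1988.
Counting back 15 months from May 21, 1988:
month 5 − 15 = -10, which is month 2 of year 1987 → February 1987.
Day 21 is valid in February, giving February 21, 1987.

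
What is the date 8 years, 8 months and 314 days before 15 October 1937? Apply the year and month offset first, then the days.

April 7, 1928

Counting back 8 years, 8 months and 314 days from October 15, 1937: first the month/year part, then the days.
-8 years → 1929; month 10 − 8 = 2 → February 1929.
Day 15 is valid in February, giving February 15, 1929.
Now subtract 314 days from February 15, 1929.
Going back 15 days from February 15, 1929 reaches the end of the previous month; 314 − 15 = 299 left.
January 1929 has 31 days: 299 − 31 = 268 left.
December 1928 has 31 days: 268 − 31 = 237 left.
November 1928 has 30 days: 237 − 30 = 207 left.
October 1928 has 31 days: 207 − 31 = 176 left.
September 1928 has 30 days: 176 − 30 = 146 left.
August 1928 has 31 days: 146 − 31 = 115 left.
July 1928 has 31 days: 115 − 31 = 84 left.
June 1928 has 30 days: 84 − 30 = 54 left.
May 1928 has 31 days: 54 − 31 = 23 left.
April 1928 has 30 days; 30 − 23 = 7 → April 7, 1928.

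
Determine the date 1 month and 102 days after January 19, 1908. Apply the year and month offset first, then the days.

May 31, 1908

Adding 1 month and 102 days from January 19, 1908: first the month/year part, then the days.
month 1 + 1 = 2 → February 1908.
Day 19 is valid in February, giving February 19, 1908.
Now add 102 days from February 19, 1908.
February has 29 days, so 29 − 19 = 10 days remain after February 19, 1908; 102 − 10 = 92 left.
March 1908 has 31 days: 92 − 31 = 61 left.
April 1908 has 30 days: 61 − 30 = 31 left.
31 days into May 1908 → May 31, 1908.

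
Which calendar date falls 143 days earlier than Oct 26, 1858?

Going back 143 days from October 26, 1858.
Going back 26 days from October 26, 1858 reaches the end of the previous month; 143 − 26 = 117 left.
September 1858 has 30 days: 117 − 30 = 87 left.
August 1858 has 31 days: 87 − 31 = 56 left.
July 1858 has 31 days: 56 − 31 = 25 left.
June 1858 has 30 days; 30 − 25 = 5 → June 5, 1858.

June 5, 1858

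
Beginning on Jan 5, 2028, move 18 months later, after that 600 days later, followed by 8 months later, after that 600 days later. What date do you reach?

Adding 18 months from January 5, 2028:
month 1 + 18 = 19, which is month 7 of year 2029 → July 2029.
Day 5 is valid in July, giving July 5, 2029.
Adding 600 days from July 5, 2029:
July has 31 days, so 31 − 5 = 26 days remain after July 5, 2029; 600 − 26 = 574 left.
August 2029 has 31 days: 574 − 31 = 543 left.
September 2029 has 30 days: 543 − 30 = 513 left.
October 2029 has 31 days: 513 − 31 = 482 left.
November 2029 has 30 days: 482 − 30 = 452 left.
December 2029 has 31 days: 452 − 31 = 421 left.
January 2030 has 31 days: 421 − 31 = 390 left.
February 2030 has 28 days (2030 is not a leap year): 390 − 28 = 362 left.
March 2030 has 31 days: 362 − 31 = 331 left.
April 2030 has 30 days: 331 − 30 = 301 left.
May 2030 has 31 days: 301 − 31 = 270 left.
June 2030 has 30 days: 270 − 30 = 240 left.
July 2030 has 31 days: 240 − 31 = 209 left.
August 2030 has 31 days: 209 − 31 = 178 left.
September 2030 has 30 days: 178 − 30 = 148 left.
October 2030 has 31 days: 148 − 31 = 117 left.
November 2030 has 30 days: 117 − 30 = 87 left.
December 2030 has 31 days: 87 − 31 = 56 left.
January 2031 has 31 days: 56 − 31 = 25 left.
25 days into February 2031 → February 25, 2031.
Advancing 8 months from February 25, 2031:
month 2 + 8 = 10 → October 2031.
Day 25 is valid in October, giving October 25, 2031.
Counting forward 600 days from October 25, 2031:
October has 31 days, so 31 − 25 = 6 days remain after October 25, 2031; 600 − 6 = 594 left.
November 2031 has 30 days: 594 − 30 = 564 left.
December 2031 has 31 days: 564 − 31 = 533 left.
January 2032 has 31 days: 533 − 31 = 502 left.
February 2032 has 29 days (2032 is a leap year): 502 − 29 = 473 left.
March 2032 has 31 days: 473 − 31 = 442 left.
April 2032 has 30 days: 442 − 30 = 412 left.
May 2032 has 31 days: 412 − 31 = 381 left.
June 2032 has 30 days: 381 − 30 = 351 left.
July 2032 has 31 days: 351 − 31 = 320 left.
August 2032 has 31 days: 320 − 31 = 289 left.
September 2032 has 30 days: 289 − 30 = 259 left.
October 2032 has 31 days: 259 − 31 = 228 left.
November 2032 has 30 days: 228 − 30 = 198 left.
December 2032 has 31 days: 198 − 31 = 167 left.
January 2033 has 31 days: 167 − 31 = 136 left.
February 2033 has 28 days (2033 is not a leap year): 136 − 28 = 108 left.
March 2033 has 31 days: 108 − 31 = 77 left.
April 2033 has 30 days: 77 − 30 = 47 left.
May 2033 has 31 days: 47 − 31 = 16 left.
16 days into June 2033 → June 16, 2033.

June 16, 2033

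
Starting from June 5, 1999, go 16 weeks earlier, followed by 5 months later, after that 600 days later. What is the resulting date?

March 4, 2001

Going back 16 weeks (= 112 days) from June 5, 1999:
Going back 5 days from June 5, 1999 reaches the end of the previous month; 112 − 5 = 107 left.
May 1999 has 31 days: 107 − 31 = 76 left.
April 1999 has 30 days: 76 − 30 = 46 left.
March 1999 has 31 days: 46 − 31 = 15 left.
February 1999 has 28 days; 28 − 15 = 13 → February 13, 1999.
Advancing 5 months from February 13, 1999:
month 2 + 5 = 7 → July 1999.
Day 13 is valid in July, giving July 13, 1999.
Counting forward 600 days from July 13, 1999:
July has 31 days, so 31 − 13 = 18 days remain after July 13, 1999; 600 − 18 = 582 left.
August 1999 has 31 days: 582 − 31 = 551 left.
September 1999 has 30 days: 551 − 30 = 521 left.
October 1999 has 31 days: 521 − 31 = 490 left.
November 1999 has 30 days: 490 − 30 = 460 left.
December 1999 has 31 days: 460 − 31 = 429 left.
January 2000 has 31 days: 429 − 31 = 398 left.
February 2000 has 29 days (2000 is a leap year (divisible by 400)): 398 − 29 = 369 left.
March 2000 has 31 days: 369 − 31 = 338 left.
April 2000 has 30 days: 338 − 30 = 308 left.
May 2000 has 31 days: 308 − 31 = 277 left.
June 2000 has 30 days: 277 − 30 = 247 left.
July 2000 has 31 days: 247 − 31 = 216 left.
August 2000 has 31 days: 216 − 31 = 185 left.
September 2000 has 30 days: 185 − 30 = 155 left.
October 2000 has 31 days: 155 − 31 = 124 left.
November 2000 has 30 days: 124 − 30 = 94 left.
December 2000 has 31 days: 94 − 31 = 63 left.
January 2001 has 31 days: 63 − 31 = 32 left.
February 2001 has 28 days (2001 is not a leap year): 32 − 28 = 4 left.
4 days into March 2001 → March 4, 2001.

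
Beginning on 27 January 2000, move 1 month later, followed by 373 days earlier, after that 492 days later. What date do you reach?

Counting forward 1 month from January 27, 2000:
month 1 + 1 = 2 → February 2000.
Day 27 is valid in February, giving February 27, 2000.
Subtracting 373 days from February 27, 2000:
Going back 27 days from February 27, 2000 reaches the end of the previous month; 373 − 27 = 346 left.
January 2000 has 31 days: 346 − 31 = 315 left.
December 1999 has 31 days: 315 − 31 = 284 left.
November 1999 has 30 days: 284 − 30 = 254 left.
October 1999 has 31 days: 254 − 31 = 223 left.
September 1999 has 30 days: 223 − 30 = 193 left.
August 1999 has 31 days: 193 − 31 = 162 left.
July 1999 has 31 days: 162 − 31 = 131 left.
June 1999 has 30 days: 131 − 30 = 101 left.
May 1999 has 31 days: 101 − 31 = 70 left.
April 1999 has 30 days: 70 − 30 = 40 left.
March 1999 has 31 days: 40 − 31 = 9 left.
February 1999 has 28 days; 28 − 9 = 19 → February 19, 1999.
Counting forward 492 days from February 19, 1999:
February has 28 days, so 28 − 19 = 9 days remain after February 19, 1999; 492 − 9 = 483 left.
March 1999 has 31 days: 483 − 31 = 452 left.
April 1999 has 30 days: 452 − 30 = 422 left.
May 1999 has 31 days: 422 − 31 = 391 left.
June 1999 has 30 days: 391 − 30 = 361 left.
July 1999 has 31 days: 361 − 31 = 330 left.
August 1999 has 31 days: 330 − 31 = 299 left.
September 1999 has 30 days: 299 − 30 = 269 left.
October 1999 has 31 days: 269 − 31 = 238 left.
November 1999 has 30 days: 238 − 30 = 208 left.
December 1999 has 31 days: 208 − 31 = 177 left.
January 2000 has 31 days: 177 − 31 = 146 left.
February 2000 has 29 days (2000 is a leap year (divisible by 400)): 146 − 29 = 117 left.
March 2000 has 31 days: 117 − 31 = 86 left.
April 2000 has 30 days: 86 − 30 = 56 left.
May 2000 has 31 days: 56 − 31 = 25 left.
25 days into June 2000 → June 25, 2000.

June 25, 2000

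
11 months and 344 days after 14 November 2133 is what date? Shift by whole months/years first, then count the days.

September 23, 2135

Adding 11 months and 344 days from November 14, 2133: first the month/year part, then the days.
month 11 + 11 = 22, which is month 10 of year 2134 → October 2134.
Day 14 is valid in October, giving October 14, 2134.
Now add 344 days from October 14, 2134.
October has 31 days, so 31 − 14 = 17 days remain after October 14, 2134; 344 − 17 = 327 left.
November 2134 has 30 days: 327 − 30 = 297 left.
December 2134 has 31 days: 297 − 31 = 266 left.
January 2135 has 31 days: 266 − 31 = 235 left.
February 2135 has 28 days (2135 is not a leap year): 235 − 28 = 207 left.
March 2135 has 31 days: 207 − 31 = 176 left.
April 2135 has 30 days: 176 − 30 = 146 left.
May 2135 has 31 days: 146 − 31 = 115 left.
June 2135 has 30 days: 115 − 30 = 85 left.
July 2135 has 31 days: 85 − 31 = 54 left.
August 2135 has 31 days: 54 − 31 = 23 left.
23 days into September 2135 → September 23, 2135.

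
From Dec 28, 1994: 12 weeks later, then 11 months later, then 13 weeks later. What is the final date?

May 23, 1996

Counting forward 12 weeks (= 84 days) from December 28, 1994:
December has 31 days, so 31 − 28 = 3 days remain after December 28, 1994; 84 − 3 = 81 left.
January 1995 has 31 days: 81 − 31 = 50 left.
February 1995 has 28 days (1995 is not a leap year): 50 − 28 = 22 left.
22 days into March 1995 → March 22, 1995.
Adding 11 months from March 22, 1995:
month 3 + 11 = 14, which is month 2 of year 1996 → February 1996.
Day 22 is valid in February, giving February 22, 1996.
Advancing 13 weeks (= 91 days) from February 22, 1996:
February has 29 days, so 29 − 22 = 7 days remain after February 22, 1996; 91 − 7 = 84 left.
March 1996 has 31 days: 84 − 31 = 53 left.
April 1996 has 30 days: 53 − 30 = 23 left.
23 days into May 1996 → May 23, 1996.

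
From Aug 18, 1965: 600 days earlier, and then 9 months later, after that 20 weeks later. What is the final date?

February 14, 1965

Counting back 600 days from August 18, 1965:
Going back 18 days from August 18, 1965 reaches the end of the previous month; 600 − 18 = 582 left.
July 1965 has 31 days: 582 − 31 = 551 left.
June 1965 has 30 days: 551 − 30 = 521 left.
May 1965 has 31 days: 521 − 31 = 490 left.
April 1965 has 30 days: 490 − 30 = 460 left.
March 1965 has 31 days: 460 − 31 = 429 left.
February 1965 has 28 days (1965 is not a leap year): 429 − 28 = 401 left.
January 1965 has 31 days: 401 − 31 = 370 left.
December 1964 has 31 days: 370 − 31 = 339 left.
November 1964 has 30 days: 339 − 30 = 309 left.
October 1964 has 31 days: 309 − 31 = 278 left.
September 1964 has 30 days: 278 − 30 = 248 left.
August 1964 has 31 days: 248 − 31 = 217 left.
July 1964 has 31 days: 217 − 31 = 186 left.
June 1964 has 30 days: 186 − 30 = 156 left.
May 1964 has 31 days: 156 − 31 = 125 left.
April 1964 has 30 days: 125 − 30 = 95 left.
March 1964 has 31 days: 95 − 31 = 64 left.
February 1964 has 29 days (1964 is a leap year): 64 − 29 = 35 left.
January 1964 has 31 days: 35 − 31 = 4 left.
December 1963 has 31 days; 31 − 4 = 27 → December 27, 1963.
Advancing 9 months from December 27, 1963:
month 12 + 9 = 21, which is month 9 of year 1964 → September 1964.
Day 27 is valid in September, giving September 27, 1964.
Advancing 20 weeks (= 140 days) from September 27, 1964:
September has 30 days, so 30 − 27 = 3 days remain after September 27, 1964; 140 − 3 = 137 left.
October 1964 has 31 days: 137 − 31 = 106 left.
November 1964 has 30 days: 106 − 30 = 76 left.
December 1964 has 31 days: 76 − 31 = 45 left.
January 1965 has 31 days: 45 − 31 = 14 left.
14 days into February 1965 → February 14, 1965.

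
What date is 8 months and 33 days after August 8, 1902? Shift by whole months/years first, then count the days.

May 11, 1903

Advancing 8 months and 33 days from August 8, 1902: first the month/year part, then the days.
month 8 + 8 = 16, which is month 4 of year 1903 → April 1903.
Day 8 is valid in April, giving April 8, 1903.
Now add 33 days from April 8, 1903.
April has 30 days, so 30 − 8 = 22 days remain after April 8, 1903; 33 − 22 = 11 left.
11 days into May 1903 → May 11, 1903.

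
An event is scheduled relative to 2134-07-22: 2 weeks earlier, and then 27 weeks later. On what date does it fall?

January 13, 2135

Counting back 2 weeks (= 14 days) from July 22, 2134:
22 − 14 = 8, still in July 2134.
Advancing 27 weeks (= 189 days) from July 8, 2134:
July has 31 days, so 31 − 8 = 23 days remain after July 8, 2134; 189 − 23 = 166 left.
August 2134 has 31 days: 166 − 31 = 135 left.
September 2134 has 30 days: 135 − 30 = 105 left.
October 2134 has 31 days: 105 − 31 = 74 left.
November 2134 has 30 days: 74 − 30 = 44 left.
December 2134 has 31 days: 44 − 31 = 13 left.
13 days into January 2135 → January 13, 2135.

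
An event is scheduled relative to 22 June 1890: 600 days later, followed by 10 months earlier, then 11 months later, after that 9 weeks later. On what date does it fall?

Adding 600 days from June 22, 1890:
June has 30 days, so 30 − 22 = 8 days remain after June 22, 1890; 600 − 8 = 592 left.
July 1890 has 31 days: 592 − 31 = 561 left.
August 1890 has 31 days: 561 − 31 = 530 left.
September 1890 has 30 days: 530 − 30 = 500 left.
October 1890 has 31 days: 500 − 31 = 469 left.
November 1890 has 30 days: 469 − 30 = 439 left.
December 1890 has 31 days: 439 − 31 = 408 left.
January 1891 has 31 days: 408 − 31 = 377 left.
February 1891 has 28 days (1891 is not a leap year): 377 − 28 = 349 left.
March 1891 has 31 days: 349 − 31 = 318 left.
April 1891 has 30 days: 318 − 30 = 288 left.
May 1891 has 31 days: 288 − 31 = 257 left.
June 1891 has 30 days: 257 − 30 = 227 left.
July 1891 has 31 days: 227 − 31 = 196 left.
August 1891 has 31 days: 196 − 31 = 165 left.
September 1891 has 30 days: 165 − 30 = 135 left.
October 1891 has 31 days: 135 − 31 = 104 left.
November 1891 has 30 days: 104 − 30 = 74 left.
December 1891 has 31 days: 74 − 31 = 43 left.
January 1892 has 31 days: 43 − 31 = 12 left.
12 days into February 1892 → February 12, 1892.
Subtracting 10 months from February 12, 1892:
month 2 − 10 = -8, which is month 4 of year 1891 → April 1891.
Day 12 is valid in April, giving April 12, 1891.
Adding 11 months from April 12, 1891:
month 4 + 11 = 15, which is month 3 of year 1892 → March 1892.
Day 12 is valid in March, giving March 12, 1892.
Advancing 9 weeks (= 63 days) from March 12, 1892:
March has 31 days, so 31 − 12 = 19 days remain after March 12, 1892; 63 − 19 = 44 left.
April 1892 has 30 days: 44 − 30 = 14 left.
14 days into May 1892 → May 14, 1892.

May 14, 1892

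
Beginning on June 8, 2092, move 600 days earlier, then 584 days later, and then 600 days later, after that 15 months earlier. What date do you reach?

Counting back 600 days from June 8, 2092:
Going back 8 days from June 8, 2092 reaches the end of the previous month; 600 − 8 = 592 left.
May 2092 has 31 days: 592 − 31 = 561 left.
April 2092 has 30 days: 561 − 30 = 531 left.
March 2092 has 31 days: 531 − 31 = 500 left.
February 2092 has 29 days (2092 is a leap year): 500 − 29 = 471 left.
January 2092 has 31 days: 471 − 31 = 440 left.
December 2091 has 31 days: 440 − 31 = 409 left.
November 2091 has 30 days: 409 − 30 = 379 left.
October 2091 has 31 days: 379 − 31 = 348 left.
September 2091 has 30 days: 348 − 30 = 318 left.
August 2091 has 31 days: 318 − 31 = 287 left.
July 2091 has 31 days: 287 − 31 = 256 left.
June 2091 has 30 days: 256 − 30 = 226 left.
May 2091 has 31 days: 226 − 31 = 195 left.
April 2091 has 30 days: 195 − 30 = 165 left.
March 2091 has 31 days: 165 − 31 = 134 left.
February 2091 has 28 days (2091 is not a leap year): 134 − 28 = 106 left.
January 2091 has 31 days: 106 − 31 = 75 left.
December 2090 has 31 days: 75 − 31 = 44 left.
November 2090 has 30 days: 44 − 30 = 14 left.
October 2090 has 31 days; 31 − 14 = 17 → October 17, 2090.
Counting forward 584 days from October 17, 2090:
October has 31 days, so 31 − 17 = 14 days remain after October 17, 2090; 584 − 14 = 570 left.
November 2090 has 30 days: 570 − 30 = 540 left.
December 2090 has 31 days: 540 − 31 = 509 left.
January 2091 has 31 days: 509 − 31 = 478 left.
February 2091 has 28 days (2091 is not a leap year): 478 − 28 = 450 left.
March 2091 has 31 days: 450 − 31 = 419 left.
April 2091 has 30 days: 419 − 30 = 389 left.
May 2091 has 31 days: 389 − 31 = 358 left.
June 2091 has 30 days: 358 − 30 = 328 left.
July 2091 has 31 days: 328 − 31 = 297 left.
August 2091 has 31 days: 297 − 31 = 266 left.
September 2091 has 30 days: 266 − 30 = 236 left.
October 2091 has 31 days: 236 − 31 = 205 left.
November 2091 has 30 days: 205 − 30 = 175 left.
December 2091 has 31 days: 175 − 31 = 144 left.
January 2092 has 31 days: 144 − 31 = 113 left.
February 2092 has 29 days (2092 is a leap year): 113 − 29 = 84 left.
March 2092 has 31 days: 84 − 31 = 53 left.
April 2092 has 30 days: 53 − 30 = 23 left.
23 days into May 2092 → May 23, 2092.
Adding 600 days from May 23, 2092:
May has 31 days, so 31 − 23 = 8 days remain after May 23, 2092; 600 − 8 = 592 left.
June 2092 has 30 days: 592 − 30 = 562 left.
July 2092 has 31 days: 562 − 31 = 531 left.
August 2092 has 31 days: 531 − 31 = 500 left.
September 2092 has 30 days: 500 − 30 = 470 left.
October 2092 has 31 days: 470 − 31 = 439 left.
November 2092 has 30 days: 439 − 30 = 409 left.
December 2092 has 31 days: 409 − 31 = 378 left.
January 2093 has 31 days: 378 − 31 = 347 left.
February 2093 has 28 days (2093 is not a leap year): 347 − 28 = 319 left.
March 2093 has 31 days: 319 − 31 = 288 left.
April 2093 has 30 days: 288 − 30 = 258 left.
May 2093 has 31 days: 258 − 31 = 227 left.
June 2093 has 30 days: 227 − 30 = 197 left.
July 2093 has 31 days: 197 − 31 = 166 left.
August 2093 has 31 days: 166 − 31 = 135 left.
September 2093 has 30 days: 135 − 30 = 105 left.
October 2093 has 31 days: 105 − 31 = 74 left.
November 2093 has 30 days: 74 − 30 = 44 left.
December 2093 has 31 days: 44 − 31 = 13 left.
13 days into January 2094 → January 13, 2094.
Counting back 15 months from January 13, 2094:
month 1 − 15 = -14, which is month 10 of year 2092 → October 2092.
Day 13 is valid in October, giving October 13, 2092.

October 13, 2092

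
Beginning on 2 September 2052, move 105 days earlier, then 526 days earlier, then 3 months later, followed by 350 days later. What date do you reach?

Subtracting 105 days from September 2, 2052:
Going back 2 days from September 2, 2052 reaches the end of the previous month; 105 − 2 = 103 left.
August 2052 has 31 days: 103 − 31 = 72 left.
July 2052 has 31 days: 72 − 31 = 41 left.
June 2052 has 30 days: 41 − 30 = 11 left.
May 2052 has 31 days; 31 − 11 = 20 → May 20, 2052.
Counting back 526 days from May 20, 2052:
Going back 20 days from May 20, 2052 reaches the end of the previous month; 526 − 20 = 506 left.
April 2052 has 30 days: 506 − 30 = 476 left.
March 2052 has 31 days: 476 − 31 = 445 left.
February 2052 has 29 days (2052 is a leap year): 445 − 29 = 416 left.
January 2052 has 31 days: 416 − 31 = 385 left.
December 2051 has 31 days: 385 − 31 = 354 left.
November 2051 has 30 days: 354 − 30 = 324 left.
October 2051 has 31 days: 324 − 31 = 293 left.
September 2051 has 30 days: 293 − 30 = 263 left.
August 2051 has 31 days: 263 − 31 = 232 left.
July 2051 has 31 days: 232 − 31 = 201 left.
June 2051 has 30 days: 201 − 30 = 171 left.
May 2051 has 31 days: 171 − 31 = 140 left.
April 2051 has 30 days: 140 − 30 = 110 left.
March 2051 has 31 days: 110 − 31 = 79 left.
February 2051 has 28 days (2051 is not a leap year): 79 − 28 = 51 left.
January 2051 has 31 days: 51 − 31 = 20 left.
December 2050 has 31 days; 31 − 20 = 11 → December 11, 2050.
Counting forward 3 months from December 11, 2050:
month 12 + 3 = 15, which is month 3 of year 2051 → March 2051.
Day 11 is valid in March, giving March 11, 2051.
Counting forward 350 days from March 11, 2051:
March has 31 days, so 31 − 11 = 20 days remain after March 11, 2051; 350 − 20 = 330 left.
April 2051 has 30 days: 330 − 30 = 300 left.
May 2051 has 31 days: 300 − 31 = 269 left.
June 2051 has 30 days: 269 − 30 = 239 left.
July 2051 has 31 days: 239 − 31 = 208 left.
August 2051 has 31 days: 208 − 31 = 177 left.
September 2051 has 30 days: 177 − 30 = 147 left.
October 2051 has 31 days: 147 − 31 = 116 left.
November 2051 has 30 days: 116 − 30 = 86 left.
December 2051 has 31 days: 86 − 31 = 55 left.
January 2052 has 31 days: 55 − 31 = 24 left.
24 days into February 2052 → February 24, 2052.

February 24, 2052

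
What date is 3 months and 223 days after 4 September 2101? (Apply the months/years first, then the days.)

Advancing 3 months and 223 days from September 4, 2101: first the month/year part, then the days.
month 9 + 3 = 12 → December 2101.
Day 4 is valid in December, giving December 4, 2101.
Now add 223 days from December 4, 2101.
December has 31 days, so 31 − 4 = 27 days remain after December 4, 2101; 223 − 27 = 196 left.
January 2102 has 31 days: 196 − 31 = 165 left.
February 2102 has 28 days (2102 is not a leap year): 165 − 28 = 137 left.
March 2102 has 31 days: 137 − 31 = 106 left.
April 2102 has 30 days: 106 − 30 = 76 left.
May 2102 has 31 days: 76 − 31 = 45 left.
June 2102 has 30 days: 45 − 30 = 15 left.
15 days into July 2102 → July 15, 2102.

July 15, 2102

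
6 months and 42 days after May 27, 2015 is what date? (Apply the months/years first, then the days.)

Adding 6 months and 42 days from May 27, 2015: first the month/year part, then the days.
month 5 + 6 = 11 → November 2015.
Day 27 is valid in November, giving November 27, 2015.
Now add 42 days from November 27, 2015.
November has 30 days, so 30 − 27 = 3 days remain after November 27, 2015; 42 − 3 = 39 left.
December 2015 has 31 days: 39 − 31 = 8 left.
8 days into January 2016 → January 8, 2016.

January 8, 2016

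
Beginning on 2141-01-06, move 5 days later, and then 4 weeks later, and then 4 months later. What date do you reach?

June 8, 2141

Advancing 5 days from January 6, 2141:
January has 31 days; 6 + 5 = 11, still in January.
Counting forward 4 weeks (= 28 days) from January 11, 2141:
January has 31 days, so 31 − 11 = 20 days remain after January 11, 2141; 28 − 20 = 8 left.
8 days into February 2141 → February 8, 2141.
Advancing 4 months from February 8, 2141:
month 2 + 4 = 6 → June 2141.
Day 8 is valid in June, giving June 8, 2141.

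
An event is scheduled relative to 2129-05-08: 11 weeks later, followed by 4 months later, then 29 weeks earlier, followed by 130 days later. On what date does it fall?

September 12, 2129

Counting forward 11 weeks (= 77 days) from May 8, 2129:
May has 31 days, so 31 − 8 = 23 days remain after May 8, 2129; 77 − 23 = 54 left.
June 2129 has 30 days: 54 − 30 = 24 left.
24 days into July 2129 → July 24, 2129.
Advancing 4 months from July 24, 2129:
month 7 + 4 = 11 → November 2129.
Day 24 is valid in November, giving November 24, 2129.
Subtracting 29 weeks (= 203 days) from November 24, 2129:
Going back 24 days from November 24, 2129 reaches the end of the previous month; 203 − 24 = 179 left.
October 2129 has 31 days: 179 − 31 = 148 left.
September 2129 has 30 days: 148 − 30 = 118 left.
August 2129 has 31 days: 118 − 31 = 87 left.
July 2129 has 31 days: 87 − 31 = 56 left.
June 2129 has 30 days: 56 − 30 = 26 left.
May 2129 has 31 days; 31 − 26 = 5 → May 5, 2129.
Advancing 130 days from May 5, 2129:
May has 31 days, so 31 − 5 = 26 days remain after May 5, 2129; 130 − 26 = 104 left.
June 2129 has 30 days: 104 − 30 = 74 left.
July 2129 has 31 days: 74 − 31 = 43 left.
August 2129 has 31 days: 43 − 31 = 12 left.
12 days into September 2129 → September 12, 2129.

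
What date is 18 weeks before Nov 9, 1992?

July 6, 1992

Counting back 18 weeks = 126 days from November 9, 1992.
Going back 9 days from November 9, 1992 reaches the end of the previous month; 126 − 9 = 117 left.
October 1992 has 31 days: 117 − 31 = 86 left.
September 1992 has 30 days: 86 − 30 = 56 left.
August 1992 has 31 days: 56 − 31 = 25 left.
July 1992 has 31 days; 31 − 25 = 6 → July 6, 1992.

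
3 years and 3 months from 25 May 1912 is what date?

August 25, 1915

Counting forward 3 years and 3 months from May 25, 1912.
+3 years → 1915; month 5 + 3 = 8 → August 1915.
Day 25 is valid in August, giving August 25, 1915.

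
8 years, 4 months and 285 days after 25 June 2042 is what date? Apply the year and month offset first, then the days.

August 6, 2051

Adding 8 years, 4 months and 285 days from June 25, 2042: first the month/year part, then the days.
+8 years → 2050; month 6 + 4 = 10 → October 2050.
Day 25 is valid in October, giving October 25, 2050.
Now add 285 days from October 25, 2050.
October has 31 days, so 31 − 25 = 6 days remain after October 25, 2050; 285 − 6 = 279 left.
November 2050 has 30 days: 279 − 30 = 249 left.
December 2050 has 31 days: 249 − 31 = 218 left.
January 2051 has 31 days: 218 − 31 = 187 left.
February 2051 has 28 days (2051 is not a leap year): 187 − 28 = 159 left.
March 2051 has 31 days: 159 − 31 = 128 left.
April 2051 has 30 days: 128 − 30 = 98 left.
May 2051 has 31 days: 98 − 31 = 67 left.
June 2051 has 30 days: 67 − 30 = 37 left.
July 2051 has 31 days: 37 − 31 = 6 left.
6 days into August 2051 → August 6, 2051.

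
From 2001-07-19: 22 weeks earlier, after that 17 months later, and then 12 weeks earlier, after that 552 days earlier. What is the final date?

Counting back 22 weeks (= 154 days) from July 19, 2001:
Going back 19 days from July 19, 2001 reaches the end of the previous month; 154 − 19 = 135 left.
June 2001 has 30 days: 135 − 30 = 105 left.
May 2001 has 31 days: 105 − 31 = 74 left.
April 2001 has 30 days: 74 − 30 = 44 left.
March 2001 has 31 days: 44 − 31 = 13 left.
February 2001 has 28 days; 28 − 13 = 15 → February 15, 2001.
Counting forward 17 months from February 15, 2001:
month 2 + 17 = 19, which is month 7 of year 2002 → July 2002.
Day 15 is valid in July, giving July 15, 2002.
Subtracting 12 weeks (= 84 days) from July 15, 2002:
Going back 15 days from July 15, 2002 reaches the end of the previous month; 84 − 15 = 69 left.
June 2002 has 30 days: 69 − 30 = 39 left.
May 2002 has 31 days: 39 − 31 = 8 left.
April 2002 has 30 days; 30 − 8 = 22 → April 22, 2002.
Going back 552 days from April 22, 2002:
Going back 22 days from April 22, 2002 reaches the end of the previous month; 552 − 22 = 530 left.
March 2002 has 31 days: 530 − 31 = 499 left.
February 2002 has 28 days (2002 is not a leap year): 499 − 28 = 471 left.
January 2002 has 31 days: 471 − 31 = 440 left.
December 2001 has 31 days: 440 − 31 = 409 left.
November 2001 has 30 days: 409 − 30 = 379 left.
October 2001 has 31 days: 379 − 31 = 348 left.
September 2001 has 30 days: 348 − 30 = 318 left.
August 2001 has 31 days: 318 − 31 = 287 left.
July 2001 has 31 days: 287 − 31 = 256 left.
June 2001 has 30 days: 256 − 30 = 226 left.
May 2001 has 31 days: 226 − 31 = 195 left.
April 2001 has 30 days: 195 − 30 = 165 left.
March 2001 has 31 days: 165 − 31 = 134 left.
February 2001 has 28 days (2001 is not a leap year): 134 − 28 = 106 left.
January 2001 has 31 days: 106 − 31 = 75 left.
December 2000 has 31 days: 75 − 31 = 44 left.
November 2000 has 30 days: 44 − 30 = 14 left.
October 2000 has 31 days; 31 − 14 = 17 → October 17, 2000.

October 17, 2000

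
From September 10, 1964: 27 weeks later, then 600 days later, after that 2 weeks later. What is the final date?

November 22, 1966

Adding 27 weeks (= 189 days) from September 10, 1964:
September has 30 days, so 30 − 10 = 20 days remain after September 10, 1964; 189 − 20 = 169 left.
October 1964 has 31 days: 169 − 31 = 138 left.
November 1964 has 30 days: 138 − 30 = 108 left.
December 1964 has 31 days: 108 − 31 = 77 left.
January 1965 has 31 days: 77 − 31 = 46 left.
February 1965 has 28 days (1965 is not a leap year): 46 − 28 = 18 left.
18 days into March 1965 → March 18, 1965.
Advancing 600 days from March 18, 1965:
March has 31 days, so 31 − 18 = 13 days remain after March 18, 1965; 600 − 13 = 587 left.
April 1965 has 30 days: 587 − 30 = 557 left.
May 1965 has 31 days: 557 − 31 = 526 left.
June 1965 has 30 days: 526 − 30 = 496 left.
July 1965 has 31 days: 496 − 31 = 465 left.
August 1965 has 31 days: 465 − 31 = 434 left.
September 1965 has 30 days: 434 − 30 = 404 left.
October 1965 has 31 days: 404 − 31 = 373 left.
November 1965 has 30 days: 373 − 30 = 343 left.
December 1965 has 31 days: 343 − 31 = 312 left.
January 1966 has 31 days: 312 − 31 = 281 left.
February 1966 has 28 days (1966 is not a leap year): 281 − 28 = 253 left.
March 1966 has 31 days: 253 − 31 = 222 left.
April 1966 has 30 days: 222 − 30 = 192 left.
May 1966 has 31 days: 192 − 31 = 161 left.
June 1966 has 30 days: 161 − 30 = 131 left.
July 1966 has 31 days: 131 − 31 = 100 left.
August 1966 has 31 days: 100 − 31 = 69 left.
September 1966 has 30 days: 69 − 30 = 39 left.
October 1966 has 31 days: 39 − 31 = 8 left.
8 days into November 1966 → November 8, 1966.
Counting forward 2 weeks (= 14 days) from November 8, 1966:
November has 30 days; 8 + 14 = 22, still in November.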